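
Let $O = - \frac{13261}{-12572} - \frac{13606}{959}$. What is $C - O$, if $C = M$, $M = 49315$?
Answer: $\frac{84961000279}{1722364} \approx 49328.0$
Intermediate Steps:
$C = 49315$
$O = - \frac{22619619}{1722364}$ ($O = \left(-13261\right) \left(- \frac{1}{12572}\right) - \frac{13606}{959} = \frac{13261}{12572} - \frac{13606}{959} = - \frac{22619619}{1722364} \approx -13.133$)
$C - O = 49315 - - \frac{22619619}{1722364} = 49315 + \frac{22619619}{1722364} = \frac{84961000279}{1722364}$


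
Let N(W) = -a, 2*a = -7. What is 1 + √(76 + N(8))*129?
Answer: 1 + 129*√318/2 ≈ 1151.2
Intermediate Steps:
a = -7/2 (a = (½)*(-7) = -7/2 ≈ -3.5000)
N(W) = 7/2 (N(W) = -1*(-7/2) = 7/2)
1 + √(76 + N(8))*129 = 1 + √(76 + 7/2)*129 = 1 + √(159/2)*129 = 1 + (√318/2)*129 = 1 + 129*√318/2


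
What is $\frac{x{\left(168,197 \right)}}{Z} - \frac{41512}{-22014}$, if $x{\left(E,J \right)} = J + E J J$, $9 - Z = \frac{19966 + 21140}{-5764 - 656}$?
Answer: $\frac{76790860626046}{181406367} \approx 4.2331 \cdot 10^{5}$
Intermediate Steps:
$Z = \frac{16481}{1070}$ ($Z = 9 - \frac{19966 + 21140}{-5764 - 656} = 9 - \frac{41106}{-6420} = 9 - 41106 \left(- \frac{1}{6420}\right) = 9 - - \frac{6851}{1070} = 9 + \frac{6851}{1070} = \frac{16481}{1070} \approx 15.403$)
$x{\left(E,J \right)} = J + E J^{2}$
$\frac{x{\left(168,197 \right)}}{Z} - \frac{41512}{-22014} = \frac{197 \left(1 + 168 \cdot 197\right)}{\frac{16481}{1070}} - \frac{41512}{-22014} = 197 \left(1 + 33096\right) \frac{1070}{16481} - - \frac{20756}{11007} = 197 \cdot 33097 \cdot \frac{1070}{16481} + \frac{20756}{11007} = 6520109 \cdot \frac{1070}{16481} + \frac{20756}{11007} = \frac{6976516630}{16481} + \frac{20756}{11007} = \frac{76790860626046}{181406367}$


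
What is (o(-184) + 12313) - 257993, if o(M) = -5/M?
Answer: -45205115/184 ≈ -2.4568e+5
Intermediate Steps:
(o(-184) + 12313) - 257993 = (-5/(-184) + 12313) - 257993 = (-5*(-1/184) + 12313) - 257993 = (5/184 + 12313) - 257993 = 2265597/184 - 257993 = -45205115/184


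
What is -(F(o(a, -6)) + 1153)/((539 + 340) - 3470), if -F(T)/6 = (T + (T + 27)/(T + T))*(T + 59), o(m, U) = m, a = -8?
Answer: 31715/20728 ≈ 1.5301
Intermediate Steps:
F(T) = -6*(59 + T)*(T + (27 + T)/(2*T)) (F(T) = -6*(T + (T + 27)/(T + T))*(T + 59) = -6*(T + (27 + T)/((2*T)))*(59 + T) = -6*(T + (27 + T)*(1/(2*T)))*(59 + T) = -6*(T + (27 + T)/(2*T))*(59 + T) = -6*(59 + T)*(T + (27 + T)/(2*T)))
-(F(o(a, -6)) + 1153)/((539 + 340) - 3470) = -((-258 - 4779/(-8) - 357*(-8) - 6*(-8)**2) + 1153)/((539 + 340) - 3470) = -((-258 - 4779*(-1/8) + 2856 - 6*64) + 1153)/(879 - 3470) = -((-258 + 4779/8 + 2856 - 384) + 1153)/(-2591) = -(22491/8 + 1153)*(-1)/2591 = -31715*(-1)/(8*2591) = -1*(-31715/20728) = 31715/20728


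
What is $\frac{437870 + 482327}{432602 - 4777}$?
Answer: $\frac{920197}{427825} \approx 2.1509$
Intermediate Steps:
$\frac{437870 + 482327}{432602 - 4777} = \frac{920197}{427825}$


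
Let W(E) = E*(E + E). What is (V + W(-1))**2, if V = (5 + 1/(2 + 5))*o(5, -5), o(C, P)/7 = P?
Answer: 31684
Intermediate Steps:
o(C, P) = 7*P
W(E) = 2*E**2 (W(E) = E*(2*E) = 2*E**2)
V = -180 (V = (5 + 1/(2 + 5))*(7*(-5)) = (5 + 1/7)*(-35) = (36/7)*(-35) = -180)
(V + W(-1))**2 = (-180 + 2*(-1)**2)**2 = (-180 + 2*1)**2 = (-180 + 2)**2 = (-178)**2 = 31684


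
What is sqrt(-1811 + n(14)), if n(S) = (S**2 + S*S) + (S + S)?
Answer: I*sqrt(1391) ≈ 37.296*I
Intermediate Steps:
n(S) = 2*S + 2*S**2 (n(S) = (S**2 + S**2) + 2*S = 2*S**2 + 2*S = 2*S + 2*S**2)
sqrt(-1811 + n(14)) = sqrt(-1811 + 2*14*(1 + 14)) = sqrt(-1811 + 2*14*15) = sqrt(-1811 + 420) = sqrt(-1391) = I*sqrt(1391)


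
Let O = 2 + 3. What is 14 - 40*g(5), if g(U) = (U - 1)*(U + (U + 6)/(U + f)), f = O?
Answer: -962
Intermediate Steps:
O = 5
f = 5
g(U) = (-1 + U)*(U + (6 + U)/(5 + U)) (g(U) = (U - 1)*(U + (U + 6)/(U + 5)) = (-1 + U)*(U + (6 + U)/(5 + U)))
14 - 40*g(5) = 14 - 40*(-6 + 5³ + 5*5²)/(5 + 5) = 14 - 40*(-6 + 125 + 5*25)/10 = 14 - 4*(-6 + 125 + 125) = 14 - 4*244 = 14 - 40*122/5 = 14 - 976 = -962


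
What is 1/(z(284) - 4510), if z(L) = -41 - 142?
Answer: -1/4693 ≈ -0.00021308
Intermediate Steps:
z(L) = -183
1/(z(284) - 4510) = 1/(-183 - 4510) = 1/(-4693) = -1/4693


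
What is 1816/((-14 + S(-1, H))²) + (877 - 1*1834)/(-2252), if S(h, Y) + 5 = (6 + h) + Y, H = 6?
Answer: 129715/4504 ≈ 28.800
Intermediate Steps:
S(h, Y) = 1 + Y + h (S(h, Y) = -5 + ((6 + h) + Y) = -5 + (6 + Y + h) = 1 + Y + h)
1816/((-14 + S(-1, H))²) + (877 - 1*1834)/(-2252) = 1816/((-14 + (1 + 6 - 1))²) + (877 - 1*1834)/(-2252) = 1816/((-14 + 6)²) + (877 - 1834)*(-1/2252) = 1816/((-8)²) - 957*(-1/2252) = 1816/64 + 957/2252 = 1816*(1/64) + 957/2252 = 227/8 + 957/2252 = 129715/4504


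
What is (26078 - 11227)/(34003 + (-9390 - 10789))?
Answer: 14851/13824 ≈ 1.0743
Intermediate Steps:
(26078 - 11227)/(34003 + (-9390 - 10789)) = 14851/(34003 - 20179) = 14851/13824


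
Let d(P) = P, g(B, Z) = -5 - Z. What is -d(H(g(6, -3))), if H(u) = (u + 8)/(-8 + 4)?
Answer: 3/2 ≈ 1.5000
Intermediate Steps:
H(u) = -2 - u/4 (H(u) = (8 + u)/(-4) = (8 + u)*(-¼) = -2 - u/4)
-d(H(g(6, -3))) = -(-2 - (-5 - 1*(-3))/4) = -(-2 - (-5 + 3)/4) = -(-2 - ¼*(-2)) = -(-2 + ½) = -1*(-3/2) = 3/2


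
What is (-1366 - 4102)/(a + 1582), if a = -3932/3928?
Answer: -5369576/1552541 ≈ -3.4586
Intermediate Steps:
a = -983/982 (a = -3932*1/3928 = -983/982 ≈ -1.0010)
(-1366 - 4102)/(a + 1582) = (-1366 - 4102)/(-983/982 + 1582) = -5468/1552541/982 = -5468*982/1552541 = -5369576/1552541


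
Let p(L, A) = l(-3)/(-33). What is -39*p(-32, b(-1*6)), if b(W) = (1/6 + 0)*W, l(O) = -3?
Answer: -39/11 ≈ -3.5455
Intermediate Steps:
b(W) = W/6 (b(W) = (1/6 + 0)*W = W/6)
p(L, A) = 1/11 (p(L, A) = -3/(-33) = -3*(-1/33) = 1/11)
-39*p(-32, b(-1*6)) = -39*1/11 = -39/11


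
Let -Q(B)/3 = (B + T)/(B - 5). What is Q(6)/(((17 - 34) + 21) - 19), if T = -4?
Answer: 2/5 ≈ 0.40000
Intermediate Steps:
Q(B) = -3*(-4 + B)/(-5 + B) (Q(B) = -3*(B - 4)/(B - 5) = -3*(-4 + B)/(-5 + B))
Q(6)/(((17 - 34) + 21) - 19) = (3*(4 - 1*6)/(-5 + 6))/(((17 - 34) + 21) - 19) = (3*(4 - 6)/1)/((-17 + 21) - 19) = (3*1*(-2))/(4 - 19) = -6/(-15) = -1/15*(-6) = 2/5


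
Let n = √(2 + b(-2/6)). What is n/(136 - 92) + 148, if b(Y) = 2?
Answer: 3257/22 ≈ 148.05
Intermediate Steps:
n = 2 (n = √(2 + 2) = √4 = 2)
n/(136 - 92) + 148 = 2/(136 - 92) + 148 = 2/44 + 148 = 2*(1/44) + 148 = 1/22 + 148 = 3257/22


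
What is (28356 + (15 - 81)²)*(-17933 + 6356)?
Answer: -378706824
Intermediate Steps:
(28356 + (15 - 81)²)*(-17933 + 6356) = (28356 + (-66)²)*(-11577) = (28356 + 4356)*(-11577) = 32712*(-11577) = -378706824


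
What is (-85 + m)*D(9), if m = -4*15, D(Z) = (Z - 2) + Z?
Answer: -2320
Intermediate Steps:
D(Z) = -2 + 2*Z (D(Z) = (-2 + Z) + Z = -2 + 2*Z)
m = -60
(-85 + m)*D(9) = (-85 - 60)*(-2 + 2*9) = -145*(-2 + 18) = -145*16 = -2320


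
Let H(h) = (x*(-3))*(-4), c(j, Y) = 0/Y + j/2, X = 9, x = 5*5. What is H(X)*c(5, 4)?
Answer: 750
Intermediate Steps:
x = 25
c(j, Y) = j/2 (c(j, Y) = 0 + j*(1/2) = 0 + j/2 = j/2)
H(h) = 300 (H(h) = (25*(-3))*(-4) = -75*(-4) = 300)
H(X)*c(5, 4) = 300*((1/2)*5) = 300*(5/2) = 750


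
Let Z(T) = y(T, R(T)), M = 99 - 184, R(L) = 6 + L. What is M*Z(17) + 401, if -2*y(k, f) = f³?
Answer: 1034997/2 ≈ 5.1750e+5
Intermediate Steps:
y(k, f) = -f³/2
M = -85
Z(T) = -(6 + T)³/2
M*Z(17) + 401 = -(-85)*(6 + 17)³/2 + 401 = -(-85)*23³/2 + 401 = -(-85)*12167/2 + 401 = -85*(-12167/2) + 401 = 1034195/2 + 401 = 1034997/2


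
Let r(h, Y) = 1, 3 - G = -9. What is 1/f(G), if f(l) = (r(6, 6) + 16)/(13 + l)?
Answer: 25/17 ≈ 1.4706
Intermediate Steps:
G = 12 (G = 3 - 1*(-9) = 3 + 9 = 12)
f(l) = 17/(13 + l) (f(l) = (1 + 16)/(13 + l) = 17/(13 + l))
1/f(G) = 1/(17/(13 + 12)) = 1/(17/25) = 25/17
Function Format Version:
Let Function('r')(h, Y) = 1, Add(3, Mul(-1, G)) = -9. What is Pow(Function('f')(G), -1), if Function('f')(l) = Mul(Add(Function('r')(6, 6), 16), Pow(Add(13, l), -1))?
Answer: Rational(25, 17) ≈ 1.4706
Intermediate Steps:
G = 12 (G = Add(3, Mul(-1, -9)) = Add(3, 9) = 12)
Function('f')(l) = Mul(17, Pow(Add(13, l), -1)) (Function('f')(l) = Mul(Add(1, 16), Pow(Add(13, l), -1)) = Mul(17, Pow(Add(13, l), -1)))
Pow(Function('f')(G), -1) = Pow(Mul(17, Pow(Add(13, 12), -1)), -1) = Pow(Mul(17, Pow(25, -1)), -1) = Pow(Mul(17, Rational(1, 25)), -1) = Pow(Rational(17, 25), -1) = Rational(25, 17)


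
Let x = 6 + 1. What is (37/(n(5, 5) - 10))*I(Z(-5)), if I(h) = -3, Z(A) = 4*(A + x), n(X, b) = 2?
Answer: 111/8 ≈ 13.875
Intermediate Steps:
x = 7
Z(A) = 28 + 4*A (Z(A) = 4*(A + 7) = 4*(7 + A) = 28 + 4*A)
(37/(n(5, 5) - 10))*I(Z(-5)) = (37/(2 - 10))*(-3) = (37/(-8))*(-3) = (37*(-⅛))*(-3) = -37/8*(-3) = 111/8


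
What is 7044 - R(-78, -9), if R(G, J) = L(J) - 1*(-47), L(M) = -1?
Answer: 6998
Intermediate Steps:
R(G, J) = 46 (R(G, J) = -1 - 1*(-47) = -1 + 47 = 46)
7044 - R(-78, -9) = 7044 - 1*46 = 7044 - 46 = 6998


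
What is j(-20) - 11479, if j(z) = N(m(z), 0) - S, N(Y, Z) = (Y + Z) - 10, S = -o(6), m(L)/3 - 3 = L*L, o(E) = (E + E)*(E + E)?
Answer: -10136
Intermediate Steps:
o(E) = 4*E² (o(E) = (2*E)*(2*E) = 4*E²)
m(L) = 9 + 3*L² (m(L) = 9 + 3*(L*L) = 9 + 3*L²)
S = -144 (S = -4*6² = -4*36 = -1*144 = -144)
N(Y, Z) = -10 + Y + Z
j(z) = 143 + 3*z² (j(z) = (-10 + (9 + 3*z²) + 0) - 1*(-144) = (-1 + 3*z²) + 144 = 143 + 3*z²)
j(-20) - 11479 = (143 + 3*(-20)²) - 11479 = (143 + 3*400) - 11479 = (143 + 1200) - 11479 = 1343 - 11479 = -10136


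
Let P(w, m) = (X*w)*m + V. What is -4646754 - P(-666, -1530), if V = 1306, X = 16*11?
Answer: -183988540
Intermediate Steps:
X = 176
P(w, m) = 1306 + 176*m*w (P(w, m) = (176*w)*m + 1306 = 176*m*w + 1306 = 1306 + 176*m*w)
-4646754 - P(-666, -1530) = -4646754 - (1306 + 176*(-1530)*(-666)) = -4646754 - (1306 + 179340480) = -4646754 - 1*179341786 = -4646754 - 179341786 = -183988540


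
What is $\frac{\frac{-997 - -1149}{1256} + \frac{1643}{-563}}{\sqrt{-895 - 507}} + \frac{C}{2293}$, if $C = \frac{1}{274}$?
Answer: $\frac{1}{628282} + \frac{123627 i \sqrt{1402}}{61962091} \approx 1.5916 \cdot 10^{-6} + 0.074707 i$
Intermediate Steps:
$C = \frac{1}{274} \approx 0.0036496$
$\frac{\frac{-997 - -1149}{1256} + \frac{1643}{-563}}{\sqrt{-895 - 507}} + \frac{C}{2293} = \frac{\frac{-997 - -1149}{1256} + \frac{1643}{-563}}{\sqrt{-895 - 507}} + \frac{1}{274 \cdot 2293} = \frac{\left(-997 + 1149\right) \frac{1}{1256} + 1643 \left(- \frac{1}{563}\right)}{\sqrt{-1402}} + \frac{1}{274} \cdot \frac{1}{2293} = \frac{152 \cdot \frac{1}{1256} - \frac{1643}{563}}{i \sqrt{1402}} + \frac{1}{628282} = \left(\frac{19}{157} - \frac{1643}{563}\right) \left(- \frac{i \sqrt{1402}}{1402}\right) + \frac{1}{628282} = - \frac{247254 \left(- \frac{i \sqrt{1402}}{1402}\right)}{88391} + \frac{1}{628282} = \frac{123627 i \sqrt{1402}}{61962091} + \frac{1}{628282} = \frac{1}{628282} + \frac{123627 i \sqrt{1402}}{61962091}$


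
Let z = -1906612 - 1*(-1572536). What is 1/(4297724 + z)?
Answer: 1/3963648 ≈ 2.5229e-7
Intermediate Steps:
z = -334076 (z = -1906612 + 1572536 = -334076)
1/(4297724 + z) = 1/(4297724 - 334076) = 1/3963648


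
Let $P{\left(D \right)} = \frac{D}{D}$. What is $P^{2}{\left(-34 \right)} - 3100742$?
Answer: $-3100741$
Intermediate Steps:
$P{\left(D \right)} = 1$
$P^{2}{\left(-34 \right)} - 3100742 = 1^{2} - 3100742 = 1 - 3100742 = -3100741$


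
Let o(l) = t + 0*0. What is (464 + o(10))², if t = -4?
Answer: 211600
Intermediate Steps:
o(l) = -4 (o(l) = -4 + 0*0 = -4 + 0 = -4)
(464 + o(10))² = (464 - 4)² = 460² = 211600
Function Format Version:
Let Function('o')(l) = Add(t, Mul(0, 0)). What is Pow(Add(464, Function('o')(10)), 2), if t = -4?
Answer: 211600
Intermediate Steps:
Function('o')(l) = -4 (Function('o')(l) = Add(-4, Mul(0, 0)) = Add(-4, 0) = -4)
Pow(Add(464, Function('o')(10)), 2) = Pow(Add(464, -4), 2) = Pow(460, 2) = 211600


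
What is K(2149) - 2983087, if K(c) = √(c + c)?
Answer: -2983087 + √4298 ≈ -2.9830e+6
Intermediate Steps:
K(c) = √2*√c (K(c) = √(2*c) = √2*√c)
K(2149) - 2983087 = √2*√2149 - 2983087 = √4298 - 2983087 = -2983087 + √4298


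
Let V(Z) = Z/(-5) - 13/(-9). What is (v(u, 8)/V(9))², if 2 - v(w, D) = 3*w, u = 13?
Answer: 2772225/256 ≈ 10829.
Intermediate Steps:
V(Z) = 13/9 - Z/5 (V(Z) = Z*(-⅕) - 13*(-⅑) = -Z/5 + 13/9 = 13/9 - Z/5)
v(w, D) = 2 - 3*w
(v(u, 8)/V(9))² = ((2 - 3*13)/(13/9 - ⅕*9))² = ((2 - 39)/(13/9 - 9/5))² = (-37/(-16/45))² = (-37*(-45/16))² = (1665/16)² = 2772225/256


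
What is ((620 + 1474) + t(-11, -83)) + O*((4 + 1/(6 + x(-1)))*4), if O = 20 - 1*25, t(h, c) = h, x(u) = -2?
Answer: 1998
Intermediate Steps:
O = -5 (O = 20 - 25 = -5)
((620 + 1474) + t(-11, -83)) + O*((4 + 1/(6 + x(-1)))*4) = ((620 + 1474) - 11) - 5*(4 + 1/(6 - 2))*4 = (2094 - 11) - 5*(4 + 1/4)*4 = 2083 - 5*(4 + 1/4)*4 = 2083 - 85*4/4 = 2083 - 5*17 = 2083 - 85 = 1998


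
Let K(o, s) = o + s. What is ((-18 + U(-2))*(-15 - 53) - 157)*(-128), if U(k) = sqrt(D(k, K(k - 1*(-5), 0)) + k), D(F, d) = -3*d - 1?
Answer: -136576 + 17408*I*sqrt(3) ≈ -1.3658e+5 + 30152.0*I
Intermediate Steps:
D(F, d) = -1 - 3*d
U(k) = sqrt(-16 - 2*k) (U(k) = sqrt((-1 - 3*((k - 1*(-5)) + 0)) + k) = sqrt((-1 - 3*((k + 5) + 0)) + k) = sqrt((-1 - 3*((5 + k) + 0)) + k) = sqrt((-1 - 3*(5 + k)) + k) = sqrt((-1 + (-15 - 3*k)) + k) = sqrt((-16 - 3*k) + k) = sqrt(-16 - 2*k))
((-18 + U(-2))*(-15 - 53) - 157)*(-128) = ((-18 + sqrt(-16 - 2*(-2)))*(-15 - 53) - 157)*(-128) = ((-18 + sqrt(-16 + 4))*(-68) - 157)*(-128) = ((-18 + sqrt(-12))*(-68) - 157)*(-128) = ((-18 + 2*I*sqrt(3))*(-68) - 157)*(-128) = ((1224 - 136*I*sqrt(3)) - 157)*(-128) = (1067 - 136*I*sqrt(3))*(-128) = -136576 + 17408*I*sqrt(3)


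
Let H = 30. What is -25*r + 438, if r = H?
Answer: -312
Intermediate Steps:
r = 30
-25*r + 438 = -25*30 + 438 = -750 + 438 = -312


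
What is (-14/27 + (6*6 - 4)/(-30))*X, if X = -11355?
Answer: 161998/9 ≈ 18000.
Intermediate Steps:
(-14/27 + (6*6 - 4)/(-30))*X = (-14/27 + (6*6 - 4)/(-30))*(-11355) = (-14*1/27 + (36 - 4)*(-1/30))*(-11355) = (-14/27 + 32*(-1/30))*(-11355) = (-14/27 - 16/15)*(-11355) = -214/135*(-11355) = 161998/9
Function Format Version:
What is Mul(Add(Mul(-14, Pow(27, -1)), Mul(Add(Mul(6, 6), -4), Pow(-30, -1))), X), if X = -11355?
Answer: Rational(161998, 9) ≈ 18000.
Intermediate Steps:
Mul(Add(Mul(-14, Pow(27, -1)), Mul(Add(Mul(6, 6), -4), Pow(-30, -1))), X) = Mul(Add(Mul(-14, Pow(27, -1)), Mul(Add(Mul(6, 6), -4), Pow(-30, -1))), -11355) = Mul(Add(Mul(-14, Rational(1, 27)), Mul(Add(36, -4), Rational(-1, 30))), -11355) = Mul(Add(Rational(-14, 27), Mul(32, Rational(-1, 30))), -11355) = Mul(Add(Rational(-14, 27), Rational(-16, 15)), -11355) = Mul(Rational(-214, 135), -11355) = Rational(161998, 9)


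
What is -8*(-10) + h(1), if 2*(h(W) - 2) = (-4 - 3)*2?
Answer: 75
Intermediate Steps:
h(W) = -5 (h(W) = 2 + ((-4 - 3)*2)/2 = 2 + (-7*2)/2 = 2 + (½)*(-14) = 2 - 7 = -5)
-8*(-10) + h(1) = -8*(-10) - 5 = 80 - 5 = 75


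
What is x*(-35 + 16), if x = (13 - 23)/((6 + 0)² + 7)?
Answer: 190/43 ≈ 4.4186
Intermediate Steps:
x = -10/43 (x = -10/(6² + 7) = -10/(36 + 7) = -10/43 ≈ -0.23256)
x*(-35 + 16) = -10*(-35 + 16)/43 = -10/43*(-19) = 190/43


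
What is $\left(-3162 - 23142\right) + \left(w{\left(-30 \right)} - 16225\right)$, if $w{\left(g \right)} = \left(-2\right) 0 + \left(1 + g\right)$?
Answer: $-42558$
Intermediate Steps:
$w{\left(g \right)} = 1 + g$ ($w{\left(g \right)} = 0 + \left(1 + g\right) = 1 + g$)
$\left(-3162 - 23142\right) + \left(w{\left(-30 \right)} - 16225\right) = \left(-3162 - 23142\right) + \left(\left(1 - 30\right) - 16225\right) = -26304 - 16254 = -42558$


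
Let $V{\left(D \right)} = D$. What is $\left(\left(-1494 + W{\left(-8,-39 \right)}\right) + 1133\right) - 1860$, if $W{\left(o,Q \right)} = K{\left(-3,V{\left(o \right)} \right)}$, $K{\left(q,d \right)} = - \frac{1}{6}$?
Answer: $- \frac{13327}{6} \approx -2221.2$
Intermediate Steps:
$K{\left(q,d \right)} = - \frac{1}{6}$ ($K{\left(q,d \right)} = \left(-1\right) \frac{1}{6} = - \frac{1}{6}$)
$W{\left(o,Q \right)} = - \frac{1}{6}$
$\left(\left(-1494 + W{\left(-8,-39 \right)}\right) + 1133\right) - 1860 = \left(\left(-1494 - \frac{1}{6}\right) + 1133\right) - 1860 = \left(- \frac{8965}{6} + 1133\right) - 1860 = - \frac{2167}{6} - 1860 = - \frac{13327}{6}$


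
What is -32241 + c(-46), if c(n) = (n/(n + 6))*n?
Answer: -322939/10 ≈ -32294.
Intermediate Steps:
c(n) = n**2/(6 + n) (c(n) = (n/(6 + n))*n = n**2/(6 + n))
-32241 + c(-46) = -32241 + (-46)**2/(6 - 46) = -32241 + 2116/(-40) = -32241 + 2116*(-1/40) = -32241 - 529/10 = -322939/10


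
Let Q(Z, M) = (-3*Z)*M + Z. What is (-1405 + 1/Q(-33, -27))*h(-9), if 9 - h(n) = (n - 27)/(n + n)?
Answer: -26613517/2706 ≈ -9835.0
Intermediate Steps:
Q(Z, M) = Z - 3*M*Z (Q(Z, M) = -3*M*Z + Z = Z - 3*M*Z)
h(n) = 9 - (-27 + n)/(2*n) (h(n) = 9 - (n - 27)/(n + n) = 9 - (-27 + n)/(2*n))
(-1405 + 1/Q(-33, -27))*h(-9) = (-1405 + 1/(-33*(1 - 3*(-27))))*((½)*(27 + 17*(-9))/(-9)) = (-1405 + 1/(-33*(1 + 81)))*((½)*(-⅑)*(27 - 153)) = (-1405 + 1/(-33*82))*((½)*(-⅑)*(-126)) = (-1405 + 1/(-2706))*7 = (-1405 - 1/2706)*7 = -3801931/2706*7 = -26613517/2706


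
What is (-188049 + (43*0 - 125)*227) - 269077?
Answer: -485501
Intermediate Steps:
(-188049 + (43*0 - 125)*227) - 269077 = (-188049 + (0 - 125)*227) - 269077 = (-188049 - 125*227) - 269077 = (-188049 - 28375) - 269077 = -216424 - 269077 = -485501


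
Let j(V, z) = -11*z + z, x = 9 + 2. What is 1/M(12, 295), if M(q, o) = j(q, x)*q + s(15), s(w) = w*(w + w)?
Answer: -1/870 ≈ -0.0011494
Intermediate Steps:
x = 11
j(V, z) = -10*z
s(w) = 2*w**2 (s(w) = w*(2*w) = 2*w**2)
M(q, o) = 450 - 110*q (M(q, o) = (-10*11)*q + 2*15**2 = -110*q + 2*225 = -110*q + 450 = 450 - 110*q)
1/M(12, 295) = 1/(450 - 110*12) = 1/(450 - 1320) = 1/(-870) = -1/870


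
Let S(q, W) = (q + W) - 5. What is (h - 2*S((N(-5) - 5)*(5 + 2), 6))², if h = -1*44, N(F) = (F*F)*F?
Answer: 3147076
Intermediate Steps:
N(F) = F³ (N(F) = F²*F = F³)
h = -44
S(q, W) = -5 + W + q (S(q, W) = (W + q) - 5 = -5 + W + q)
(h - 2*S((N(-5) - 5)*(5 + 2), 6))² = (-44 - 2*(-5 + 6 + ((-5)³ - 5)*(5 + 2)))² = (-44 - 2*(-5 + 6 + (-125 - 5)*7))² = (-44 - 2*(-5 + 6 - 130*7))² = (-44 - 2*(-5 + 6 - 910))² = (-44 - 2*(-909))² = (-44 + 1818)² = 1774² = 3147076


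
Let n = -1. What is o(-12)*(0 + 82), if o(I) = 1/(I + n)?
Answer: -82/13 ≈ -6.3077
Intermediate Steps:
o(I) = 1/(-1 + I) (o(I) = 1/(I - 1) = 1/(-1 + I))
o(-12)*(0 + 82) = (0 + 82)/(-1 - 12) = 82/(-13) = -1/13*82 = -82/13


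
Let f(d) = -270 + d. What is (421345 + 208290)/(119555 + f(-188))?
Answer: 629635/119097 ≈ 5.2867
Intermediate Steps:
(421345 + 208290)/(119555 + f(-188)) = (421345 + 208290)/(119555 + (-270 - 188)) = 629635/(119555 - 458) = 629635/119097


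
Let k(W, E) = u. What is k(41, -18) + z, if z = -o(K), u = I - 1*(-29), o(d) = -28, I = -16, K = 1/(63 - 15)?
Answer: 41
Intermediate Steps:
K = 1/48 ≈ 0.020833
u = 13 (u = -16 - 1*(-29) = -16 + 29 = 13)
k(W, E) = 13
z = 28 (z = -1*(-28) = 28)
k(41, -18) + z = 13 + 28 = 41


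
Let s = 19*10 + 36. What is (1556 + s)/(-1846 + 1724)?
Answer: -891/61 ≈ -14.607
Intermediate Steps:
s = 226 (s = 190 + 36 = 226)
(1556 + s)/(-1846 + 1724) = (1556 + 226)/(-1846 + 1724) = 1782/(-122) = 1782*(-1/122) = -891/61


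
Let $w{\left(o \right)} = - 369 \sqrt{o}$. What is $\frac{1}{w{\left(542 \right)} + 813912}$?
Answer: $\frac{135652}{110396490747} + \frac{41 \sqrt{542}}{73597660498} \approx 1.2417 \cdot 10^{-6}$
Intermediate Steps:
$\frac{1}{w{\left(542 \right)} + 813912} = \frac{1}{- 369 \sqrt{542} + 813912} = \frac{1}{813912 - 369 \sqrt{542}}$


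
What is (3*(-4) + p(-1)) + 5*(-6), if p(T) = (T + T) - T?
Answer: -43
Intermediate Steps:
p(T) = T (p(T) = 2*T - T = T)
(3*(-4) + p(-1)) + 5*(-6) = (3*(-4) - 1) + 5*(-6) = (-12 - 1) - 30 = -13 - 30 = -43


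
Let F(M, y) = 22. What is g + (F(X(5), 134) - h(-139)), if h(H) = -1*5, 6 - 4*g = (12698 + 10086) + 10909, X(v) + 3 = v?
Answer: -33579/4 ≈ -8394.8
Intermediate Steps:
X(v) = -3 + v
g = -33687/4 (g = 3/2 - ((12698 + 10086) + 10909)/4 = 3/2 - (22784 + 10909)/4 = 3/2 - ¼*33693 = 3/2 - 33693/4 = -33687/4 ≈ -8421.8)
h(H) = -5
g + (F(X(5), 134) - h(-139)) = -33687/4 + (22 - 1*(-5)) = -33687/4 + (22 + 5) = -33687/4 + 27 = -33579/4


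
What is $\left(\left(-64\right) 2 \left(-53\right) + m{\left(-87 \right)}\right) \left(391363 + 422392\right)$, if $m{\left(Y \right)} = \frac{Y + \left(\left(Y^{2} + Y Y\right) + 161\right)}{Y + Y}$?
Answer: $\frac{474095290510}{87} \approx 5.4494 \cdot 10^{9}$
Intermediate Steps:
$m{\left(Y \right)} = \frac{161 + Y + 2 Y^{2}}{2 Y}$ ($m{\left(Y \right)} = \frac{Y + \left(\left(Y^{2} + Y^{2}\right) + 161\right)}{2 Y} = \left(Y + \left(2 Y^{2} + 161\right)\right) \frac{1}{2 Y} = \left(Y + \left(161 + 2 Y^{2}\right)\right) \frac{1}{2 Y} = \left(161 + Y + 2 Y^{2}\right) \frac{1}{2 Y} = \frac{161 + Y + 2 Y^{2}}{2 Y}$)
$\left(\left(-64\right) 2 \left(-53\right) + m{\left(-87 \right)}\right) \left(391363 + 422392\right) = \left(\left(-64\right) 2 \left(-53\right) + \left(\frac{1}{2} - 87 + \frac{161}{2 \left(-87\right)}\right)\right) \left(391363 + 422392\right) = \left(\left(-128\right) \left(-53\right) + \left(\frac{1}{2} - 87 + \frac{161}{2} \left(- \frac{1}{87}\right)\right)\right) 813755 = \left(6784 - \frac{7606}{87}\right) 813755 = \frac{582602}{87} \cdot 813755 = \frac{474095290510}{87}$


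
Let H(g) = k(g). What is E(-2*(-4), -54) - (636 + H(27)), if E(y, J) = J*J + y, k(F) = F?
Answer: 2261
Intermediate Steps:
E(y, J) = y + J² (E(y, J) = J² + y = y + J²)
H(g) = g
E(-2*(-4), -54) - (636 + H(27)) = (-2*(-4) + (-54)²) - (636 + 27) = (8 + 2916) - 1*663 = 2924 - 663 = 2261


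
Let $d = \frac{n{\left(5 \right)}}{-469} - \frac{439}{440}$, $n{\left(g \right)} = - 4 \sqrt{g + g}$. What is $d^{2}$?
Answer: $\frac{42422079881}{42584449600} - \frac{439 \sqrt{10}}{25795} \approx 0.94237$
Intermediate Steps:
$n{\left(g \right)} = - 4 \sqrt{2} \sqrt{g}$ ($n{\left(g \right)} = - 4 \sqrt{2 g} = - 4 \sqrt{2} \sqrt{g}$)
$d = - \frac{439}{440} + \frac{4 \sqrt{10}}{469}$ ($d = \frac{\left(-4\right) \sqrt{2} \sqrt{5}}{-469} - \frac{439}{440} = - 4 \sqrt{10} \left(- \frac{1}{469}\right) - \frac{439}{440} = \frac{4 \sqrt{10}}{469} - \frac{439}{440} = - \frac{439}{440} + \frac{4 \sqrt{10}}{469} \approx -0.97076$)
$d^{2} = \left(- \frac{439}{440} + \frac{4 \sqrt{10}}{469}\right)^{2}$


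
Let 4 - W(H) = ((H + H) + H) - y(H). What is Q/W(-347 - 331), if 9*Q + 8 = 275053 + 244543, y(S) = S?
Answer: 849/20 ≈ 42.450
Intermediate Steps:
Q = 57732 (Q = -8/9 + (275053 + 244543)/9 = -8/9 + (1/9)*519596 = -8/9 + 519596/9 = 57732)
W(H) = 4 - 2*H (W(H) = 4 - (((H + H) + H) - H) = 4 - ((2*H + H) - H) = 4 - (3*H - H) = 4 - 2*H)
Q/W(-347 - 331) = 57732/(4 - 2*(-347 - 331)) = 57732/(4 - 2*(-678)) = 57732/(4 + 1356) = 57732/1360 = 57732*(1/1360) = 849/20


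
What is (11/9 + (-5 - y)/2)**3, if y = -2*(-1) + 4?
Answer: -456533/5832 ≈ -78.281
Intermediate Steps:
y = 6 (y = 2 + 4 = 6)
(11/9 + (-5 - y)/2)**3 = (11/9 + (-5 - 1*6)/2)**3 = (11*(1/9) + (-5 - 6)*(1/2))**3 = (11/9 - 11*1/2)**3 = (11/9 - 11/2)**3 = (-77/18)**3 = -456533/5832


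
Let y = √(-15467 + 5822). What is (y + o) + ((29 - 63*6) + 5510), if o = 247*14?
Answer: 8619 + I*√9645 ≈ 8619.0 + 98.209*I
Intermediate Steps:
y = I*√9645 (y = √(-9645) = I*√9645 ≈ 98.209*I)
o = 3458
(y + o) + ((29 - 63*6) + 5510) = (I*√9645 + 3458) + ((29 - 63*6) + 5510) = (3458 + I*√9645) + ((29 - 378) + 5510) = (3458 + I*√9645) + (-349 + 5510) = (3458 + I*√9645) + 5161 = 8619 + I*√9645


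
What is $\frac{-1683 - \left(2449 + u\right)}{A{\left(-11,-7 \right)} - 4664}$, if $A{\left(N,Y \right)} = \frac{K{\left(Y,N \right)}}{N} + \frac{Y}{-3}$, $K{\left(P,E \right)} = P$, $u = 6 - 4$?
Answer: $\frac{68211}{76907} \approx 0.88693$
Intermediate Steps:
$u = 2$ ($u = 6 - 4 = 2$)
$A{\left(N,Y \right)} = - \frac{Y}{3} + \frac{Y}{N}$ ($A{\left(N,Y \right)} = \frac{Y}{N} + \frac{Y}{-3} = \frac{Y}{N} + Y \left(- \frac{1}{3}\right) = \frac{Y}{N} - \frac{Y}{3} = - \frac{Y}{3} + \frac{Y}{N}$)
$\frac{-1683 - \left(2449 + u\right)}{A{\left(-11,-7 \right)} - 4664} = \frac{-1683 + \left(-2494 + \left(45 - 2\right)\right)}{\left(\left(- \frac{1}{3}\right) \left(-7\right) - \frac{7}{-11}\right) - 4664} = \frac{-1683 + \left(-2494 + \left(45 - 2\right)\right)}{\left(\frac{7}{3} - - \frac{7}{11}\right) - 4664} = \frac{-1683 + \left(-2494 + 43\right)}{\left(\frac{7}{3} + \frac{7}{11}\right) - 4664} = \frac{-1683 - 2451}{\frac{98}{33} - 4664} = - \frac{4134}{- \frac{153814}{33}} = \left(-4134\right) \left(- \frac{33}{153814}\right) = \frac{68211}{76907}$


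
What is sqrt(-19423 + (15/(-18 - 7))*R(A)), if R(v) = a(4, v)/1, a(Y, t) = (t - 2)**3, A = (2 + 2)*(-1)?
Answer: I*sqrt(482335)/5 ≈ 138.9*I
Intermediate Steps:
A = -4 (A = 4*(-1) = -4)
a(Y, t) = (-2 + t)**3
R(v) = (-2 + v)**3 (R(v) = (-2 + v)**3/1 = (-2 + v)**3*1 = (-2 + v)**3)
sqrt(-19423 + (15/(-18 - 7))*R(A)) = sqrt(-19423 + (15/(-18 - 7))*(-2 - 4)**3) = sqrt(-19423 + (15/(-25))*(-6)**3) = sqrt(-19423 + (15*(-1/25))*(-216)) = sqrt(-19423 - 3/5*(-216)) = sqrt(-19423 + 648/5) = sqrt(-96467/5) = I*sqrt(482335)/5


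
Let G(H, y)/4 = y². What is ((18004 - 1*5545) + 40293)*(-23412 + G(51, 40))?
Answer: -897417024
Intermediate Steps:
G(H, y) = 4*y²
((18004 - 1*5545) + 40293)*(-23412 + G(51, 40)) = ((18004 - 1*5545) + 40293)*(-23412 + 4*40²) = ((18004 - 5545) + 40293)*(-23412 + 4*1600) = (12459 + 40293)*(-23412 + 6400) = 52752*(-17012) = -897417024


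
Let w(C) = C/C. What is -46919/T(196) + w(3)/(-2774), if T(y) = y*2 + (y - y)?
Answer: -65076849/543704 ≈ -119.69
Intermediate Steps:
w(C) = 1
T(y) = 2*y (T(y) = 2*y + 0 = 2*y)
-46919/T(196) + w(3)/(-2774) = -46919/(2*196) + 1/(-2774) = -46919/392 + 1*(-1/2774) = -46919*1/392 - 1/2774 = -46919/392 - 1/2774 = -65076849/543704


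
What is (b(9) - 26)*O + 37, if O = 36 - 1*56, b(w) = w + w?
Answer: 197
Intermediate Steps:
b(w) = 2*w
O = -20 (O = 36 - 56 = -20)
(b(9) - 26)*O + 37 = (2*9 - 26)*(-20) + 37 = (18 - 26)*(-20) + 37 = -8*(-20) + 37 = 160 + 37 = 197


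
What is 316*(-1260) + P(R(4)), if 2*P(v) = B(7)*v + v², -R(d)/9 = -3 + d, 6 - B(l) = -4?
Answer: -796329/2 ≈ -3.9816e+5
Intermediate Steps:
B(l) = 10 (B(l) = 6 - 1*(-4) = 6 + 4 = 10)
R(d) = 27 - 9*d (R(d) = -9*(-3 + d) = 27 - 9*d)
P(v) = v²/2 + 5*v (P(v) = (10*v + v²)/2 = (v² + 10*v)/2 = v²/2 + 5*v)
316*(-1260) + P(R(4)) = 316*(-1260) + (27 - 9*4)*(10 + (27 - 9*4))/2 = -398160 + (27 - 36)*(10 + (27 - 36))/2 = -398160 + (½)*(-9)*(10 - 9) = -398160 + (½)*(-9)*1 = -398160 - 9/2 = -796329/2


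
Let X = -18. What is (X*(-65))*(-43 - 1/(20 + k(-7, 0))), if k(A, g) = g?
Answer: -100737/2 ≈ -50369.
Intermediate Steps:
(X*(-65))*(-43 - 1/(20 + k(-7, 0))) = (-18*(-65))*(-43 - 1/(20 + 0)) = 1170*(-43 - 1/20) = 1170*(-861/20) = -100737/2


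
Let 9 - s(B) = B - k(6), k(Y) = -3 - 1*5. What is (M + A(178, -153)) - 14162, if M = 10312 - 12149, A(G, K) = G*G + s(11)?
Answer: 15675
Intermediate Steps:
k(Y) = -8 (k(Y) = -3 - 5 = -8)
s(B) = 1 - B (s(B) = 9 - (B - 1*(-8)) = 9 - (B + 8) = 9 - (8 + B) = 9 + (-8 - B) = 1 - B)
A(G, K) = -10 + G² (A(G, K) = G*G + (1 - 1*11) = G² + (1 - 11) = G² - 10 = -10 + G²)
M = -1837
(M + A(178, -153)) - 14162 = (-1837 + (-10 + 178²)) - 14162 = (-1837 + (-10 + 31684)) - 14162 = (-1837 + 31674) - 14162 = 29837 - 14162 = 15675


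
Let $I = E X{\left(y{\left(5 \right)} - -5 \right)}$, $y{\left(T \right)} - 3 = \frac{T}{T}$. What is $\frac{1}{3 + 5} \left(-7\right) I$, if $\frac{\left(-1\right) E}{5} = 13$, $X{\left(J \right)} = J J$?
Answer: $\frac{36855}{8} \approx 4606.9$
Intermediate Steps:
$y{\left(T \right)} = 4$ ($y{\left(T \right)} = 3 + \frac{T}{T} = 3 + 1 = 4$)
$X{\left(J \right)} = J^{2}$
$E = -65$ ($E = \left(-5\right) 13 = -65$)
$I = -5265$ ($I = - 65 \left(4 - -5\right)^{2} = - 65 \left(4 + 5\right)^{2} = - 65 \cdot 9^{2} = \left(-65\right) 81 = -5265$)
$\frac{1}{3 + 5} \left(-7\right) I = \frac{1}{3 + 5} \left(-7\right) \left(-5265\right) = \frac{1}{8} \left(-7\right) \left(-5265\right) = \left(- \frac{7}{8}\right) \left(-5265\right) = \frac{36855}{8}$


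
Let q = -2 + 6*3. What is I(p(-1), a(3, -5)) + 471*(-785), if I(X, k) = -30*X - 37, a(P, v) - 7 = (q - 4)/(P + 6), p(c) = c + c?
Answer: -369712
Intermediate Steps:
q = 16 (q = -2 + 18 = 16)
p(c) = 2*c
a(P, v) = 7 + 12/(6 + P) (a(P, v) = 7 + (16 - 4)/(P + 6) = 7 + 12/(6 + P))
I(X, k) = -37 - 30*X
I(p(-1), a(3, -5)) + 471*(-785) = (-37 - 60*(-1)) + 471*(-785) = (-37 - 30*(-2)) - 369735 = (-37 + 60) - 369735 = 23 - 369735 = -369712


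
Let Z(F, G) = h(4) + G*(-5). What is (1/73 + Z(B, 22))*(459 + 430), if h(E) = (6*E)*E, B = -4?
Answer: -907669/73 ≈ -12434.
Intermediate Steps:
h(E) = 6*E²
Z(F, G) = 96 - 5*G (Z(F, G) = 6*4² + G*(-5) = 6*16 - 5*G = 96 - 5*G)
(1/73 + Z(B, 22))*(459 + 430) = (1/73 + (96 - 5*22))*(459 + 430) = (1/73 + (96 - 110))*889 = (1/73 - 14)*889 = -1021/73*889 = -907669/73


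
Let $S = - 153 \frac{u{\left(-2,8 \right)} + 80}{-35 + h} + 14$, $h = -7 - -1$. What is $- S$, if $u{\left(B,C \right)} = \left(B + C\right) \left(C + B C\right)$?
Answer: $- \frac{5470}{41} \approx -133.41$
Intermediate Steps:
$h = -6$ ($h = -7 + 1 = -6$)
$S = \frac{5470}{41}$ ($S = - 153 \frac{8 \left(-2 + 8 + \left(-2\right)^{2} - 16\right) + 80}{-35 - 6} + 14 = - 153 \frac{8 \left(-2 + 8 + 4 - 16\right) + 80}{-41} + 14 = - 153 \left(8 \left(-6\right) + 80\right) \left(- \frac{1}{41}\right) + 14 = - 153 \left(-48 + 80\right) \left(- \frac{1}{41}\right) + 14 = - 153 \cdot 32 \left(- \frac{1}{41}\right) + 14 = \left(-153\right) \left(- \frac{32}{41}\right) + 14 = \frac{4896}{41} + 14 = \frac{5470}{41} \approx 133.41$)
$- S = \left(-1\right) \frac{5470}{41} = - \frac{5470}{41}$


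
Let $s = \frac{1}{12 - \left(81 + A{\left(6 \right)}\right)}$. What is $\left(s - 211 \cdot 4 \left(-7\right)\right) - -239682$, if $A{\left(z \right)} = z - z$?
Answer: $\frac{16945709}{69} \approx 2.4559 \cdot 10^{5}$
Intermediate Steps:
$A{\left(z \right)} = 0$
$s = - \frac{1}{69}$ ($s = \frac{1}{12 - 81} = \frac{1}{-69} = - \frac{1}{69} \approx -0.014493$)
$\left(s - 211 \cdot 4 \left(-7\right)\right) - -239682 = \left(- \frac{1}{69} - 211 \cdot 4 \left(-7\right)\right) - -239682 = \left(- \frac{1}{69} - -5908\right) + 239682 = \left(- \frac{1}{69} + 5908\right) + 239682 = \frac{407651}{69} + 239682 = \frac{16945709}{69}$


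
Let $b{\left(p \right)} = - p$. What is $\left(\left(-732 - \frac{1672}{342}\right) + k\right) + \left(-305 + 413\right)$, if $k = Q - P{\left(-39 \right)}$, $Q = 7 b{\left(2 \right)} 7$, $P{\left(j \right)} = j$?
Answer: $- \frac{6191}{9} \approx -687.89$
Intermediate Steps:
$Q = -98$ ($Q = 7 \left(\left(-1\right) 2\right) 7 = 7 \left(-2\right) 7 = \left(-14\right) 7 = -98$)
$k = -59$ ($k = -98 - -39 = -98 + 39 = -59$)
$\left(\left(-732 - \frac{1672}{342}\right) + k\right) + \left(-305 + 413\right) = \left(\left(-732 - \frac{1672}{342}\right) - 59\right) + \left(-305 + 413\right) = \left(\left(-732 - 1672 \cdot \frac{1}{342}\right) - 59\right) + 108 = \left(\left(-732 - \frac{44}{9}\right) - 59\right) + 108 = \left(- \frac{6632}{9} - 59\right) + 108 = - \frac{7163}{9} + 108 = - \frac{6191}{9}$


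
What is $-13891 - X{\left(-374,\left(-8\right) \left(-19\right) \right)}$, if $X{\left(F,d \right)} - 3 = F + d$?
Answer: $-13672$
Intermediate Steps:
$X{\left(F,d \right)} = 3 + F + d$ ($X{\left(F,d \right)} = 3 + \left(F + d\right) = 3 + F + d$)
$-13891 - X{\left(-374,\left(-8\right) \left(-19\right) \right)} = -13891 - \left(3 - 374 - -152\right) = -13891 - \left(3 - 374 + 152\right) = -13891 - -219 = -13891 + 219 = -13672$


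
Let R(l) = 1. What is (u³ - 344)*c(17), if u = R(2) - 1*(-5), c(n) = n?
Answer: -2176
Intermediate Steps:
u = 6 (u = 1 - 1*(-5) = 1 + 5 = 6)
(u³ - 344)*c(17) = (6³ - 344)*17 = (216 - 344)*17 = -128*17 = -2176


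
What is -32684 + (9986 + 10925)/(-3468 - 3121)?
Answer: -19579617/599 ≈ -32687.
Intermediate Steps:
-32684 + (9986 + 10925)/(-3468 - 3121) = -32684 + 20911/(-6589) = -32684 + 20911*(-1/6589) = -32684 - 1901/599 = -19579617/599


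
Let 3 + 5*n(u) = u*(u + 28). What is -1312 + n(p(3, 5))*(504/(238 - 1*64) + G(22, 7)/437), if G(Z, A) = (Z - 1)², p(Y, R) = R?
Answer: -75116366/63365 ≈ -1185.5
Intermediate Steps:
n(u) = -⅗ + u*(28 + u)/5 (n(u) = -⅗ + (u*(u + 28))/5 = -⅗ + (u*(28 + u))/5 = -⅗ + u*(28 + u)/5)
G(Z, A) = (-1 + Z)²
-1312 + n(p(3, 5))*(504/(238 - 1*64) + G(22, 7)/437) = -1312 + (-⅗ + (⅕)*5² + (28/5)*5)*(504/(238 - 1*64) + (-1 + 22)²/437) = -1312 + (-⅗ + (⅕)*25 + 28)*(504/(238 - 64) + 21²*(1/437)) = -1312 + (-⅗ + 5 + 28)*(504/174 + 441*(1/437)) = -1312 + 162*(504*(1/174) + 441/437)/5 = -1312 + 162*(84/29 + 441/437)/5 = -1312 + (162/5)*(49497/12673) = -1312 + 8018514/63365 = -75116366/63365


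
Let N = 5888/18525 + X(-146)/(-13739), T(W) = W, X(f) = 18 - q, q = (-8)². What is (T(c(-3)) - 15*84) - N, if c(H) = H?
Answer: -321534160807/254514975 ≈ -1263.3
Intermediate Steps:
q = 64
X(f) = -46 (X(f) = 18 - 1*64 = 18 - 64 = -46)
N = 81747382/254514975 (N = 5888/18525 - 46/(-13739) = 5888*(1/18525) - 46*(-1/13739) = 5888/18525 + 46/13739 = 81747382/254514975 ≈ 0.32119)
(T(c(-3)) - 15*84) - N = (-3 - 15*84) - 1*81747382/254514975 = (-3 - 1260) - 81747382/254514975 = -1263 - 81747382/254514975 = -321534160807/254514975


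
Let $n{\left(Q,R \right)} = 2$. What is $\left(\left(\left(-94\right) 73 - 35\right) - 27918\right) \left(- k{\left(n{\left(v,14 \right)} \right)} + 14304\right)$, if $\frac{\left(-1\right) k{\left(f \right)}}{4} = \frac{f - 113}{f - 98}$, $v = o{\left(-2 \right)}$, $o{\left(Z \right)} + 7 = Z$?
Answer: $- \frac{3985238235}{8} \approx -4.9815 \cdot 10^{8}$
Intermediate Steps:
$o{\left(Z \right)} = -7 + Z$
$v = -9$ ($v = -7 - 2 = -9$)
$k{\left(f \right)} = - \frac{4 \left(-113 + f\right)}{-98 + f}$ ($k{\left(f \right)} = - 4 \frac{f - 113}{f - 98} = - 4 \frac{-113 + f}{-98 + f} = - \frac{4 \left(-113 + f\right)}{-98 + f}$)
$\left(\left(\left(-94\right) 73 - 35\right) - 27918\right) \left(- k{\left(n{\left(v,14 \right)} \right)} + 14304\right) = \left(\left(\left(-94\right) 73 - 35\right) - 27918\right) \left(- \frac{4 \left(113 - 2\right)}{-98 + 2} + 14304\right) = \left(\left(-6862 - 35\right) - 27918\right) \left(- \frac{4 \left(113 - 2\right)}{-96} + 14304\right) = \left(-6897 - 27918\right) \left(- \frac{4 \left(-1\right) 111}{96} + 14304\right) = - 34815 \left(\left(-1\right) \left(- \frac{37}{8}\right) + 14304\right) = - 34815 \left(\frac{37}{8} + 14304\right) = \left(-34815\right) \frac{114469}{8} = - \frac{3985238235}{8}$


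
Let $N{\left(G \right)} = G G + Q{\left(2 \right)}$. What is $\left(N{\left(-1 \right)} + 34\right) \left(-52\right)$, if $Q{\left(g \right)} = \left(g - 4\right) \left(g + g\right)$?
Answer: $-1404$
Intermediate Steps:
$Q{\left(g \right)} = 2 g \left(-4 + g\right)$ ($Q{\left(g \right)} = \left(-4 + g\right) 2 g = 2 g \left(-4 + g\right)$)
$N{\left(G \right)} = -8 + G^{2}$ ($N{\left(G \right)} = G G + 2 \cdot 2 \left(-4 + 2\right) = G^{2} + 2 \cdot 2 \left(-2\right) = G^{2} - 8 = -8 + G^{2}$)
$\left(N{\left(-1 \right)} + 34\right) \left(-52\right) = \left(\left(-8 + \left(-1\right)^{2}\right) + 34\right) \left(-52\right) = \left(\left(-8 + 1\right) + 34\right) \left(-52\right) = \left(-7 + 34\right) \left(-52\right) = 27 \left(-52\right) = -1404$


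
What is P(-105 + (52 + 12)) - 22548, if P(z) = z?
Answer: -22589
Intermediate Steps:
P(-105 + (52 + 12)) - 22548 = (-105 + (52 + 12)) - 22548 = (-105 + 64) - 22548 = -41 - 22548 = -22589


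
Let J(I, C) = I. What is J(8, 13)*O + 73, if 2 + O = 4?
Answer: 89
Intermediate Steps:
O = 2 (O = -2 + 4 = 2)
J(8, 13)*O + 73 = 8*2 + 73 = 16 + 73 = 89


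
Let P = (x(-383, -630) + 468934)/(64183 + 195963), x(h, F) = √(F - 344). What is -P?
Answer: -234467/130073 - I*√974/260146 ≈ -1.8026 - 0.00011997*I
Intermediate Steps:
x(h, F) = √(-344 + F)
P = 234467/130073 + I*√974/260146 (P = (√(-344 - 630) + 468934)/(64183 + 195963) = (√(-974) + 468934)/260146 = (I*√974 + 468934)*(1/260146) = (468934 + I*√974)*(1/260146) = 234467/130073 + I*√974/260146 ≈ 1.8026 + 0.00011997*I)
-P = -(234467/130073 + I*√974/260146) = -234467/130073 - I*√974/260146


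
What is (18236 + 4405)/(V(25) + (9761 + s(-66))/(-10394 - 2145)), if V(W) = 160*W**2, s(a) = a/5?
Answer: 473159165/2089817087 ≈ 0.22641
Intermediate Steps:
s(a) = a/5 (s(a) = a*(1/5) = a/5)
(18236 + 4405)/(V(25) + (9761 + s(-66))/(-10394 - 2145)) = (18236 + 4405)/(160*25**2 + (9761 + (1/5)*(-66))/(-10394 - 2145)) = 22641/(160*625 + (9761 - 66/5)/(-12539)) = 22641/(100000 + (48739/5)*(-1/12539)) = 22641/(100000 - 48739/62695) = 22641/(6269451261/62695) = 22641*(62695/6269451261) = 473159165/2089817087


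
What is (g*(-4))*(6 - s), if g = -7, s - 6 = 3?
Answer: -84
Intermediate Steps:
s = 9 (s = 6 + 3 = 9)
(g*(-4))*(6 - s) = (-7*(-4))*(6 - 1*9) = 28*(6 - 9) = 28*(-3) = -84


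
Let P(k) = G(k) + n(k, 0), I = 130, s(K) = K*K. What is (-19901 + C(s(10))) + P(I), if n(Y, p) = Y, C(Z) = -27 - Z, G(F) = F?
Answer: -19768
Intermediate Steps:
s(K) = K²
P(k) = 2*k (P(k) = k + k = 2*k)
(-19901 + C(s(10))) + P(I) = (-19901 + (-27 - 1*10²)) + 2*130 = (-19901 + (-27 - 1*100)) + 260 = (-19901 + (-27 - 100)) + 260 = (-19901 - 127) + 260 = -20028 + 260 = -19768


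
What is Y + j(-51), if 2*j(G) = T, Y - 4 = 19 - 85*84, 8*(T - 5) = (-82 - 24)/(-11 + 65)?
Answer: -3073517/432 ≈ -7114.6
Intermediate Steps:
T = 1027/216 (T = 5 + ((-82 - 24)/(-11 + 65))/8 = 5 + (-106/54)/8 = 5 + (-106*1/54)/8 = 5 + (⅛)*(-53/27) = 5 - 53/216 = 1027/216 ≈ 4.7546)
Y = -7117 (Y = 4 + (19 - 85*84) = 4 + (19 - 7140) = 4 - 7121 = -7117)
j(G) = 1027/432 (j(G) = (½)*(1027/216) = 1027/432)
Y + j(-51) = -7117 + 1027/432 = -3073517/432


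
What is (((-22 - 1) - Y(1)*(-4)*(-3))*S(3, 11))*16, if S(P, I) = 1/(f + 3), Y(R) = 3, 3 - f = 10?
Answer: 236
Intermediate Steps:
f = -7 (f = 3 - 1*10 = 3 - 10 = -7)
S(P, I) = -¼ (S(P, I) = 1/(-7 + 3) = 1/(-4) = -¼)
(((-22 - 1) - Y(1)*(-4)*(-3))*S(3, 11))*16 = (((-22 - 1) - 3*(-4)*(-3))*(-¼))*16 = ((-23 - (-12)*(-3))*(-¼))*16 = ((-23 - 1*36)*(-¼))*16 = ((-23 - 36)*(-¼))*16 = -59*(-¼)*16 = (59/4)*16 = 236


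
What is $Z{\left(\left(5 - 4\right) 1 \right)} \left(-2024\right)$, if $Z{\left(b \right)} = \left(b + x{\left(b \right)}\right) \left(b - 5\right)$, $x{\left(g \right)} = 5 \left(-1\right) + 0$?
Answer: $-32384$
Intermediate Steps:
$x{\left(g \right)} = -5$ ($x{\left(g \right)} = -5 + 0 = -5$)
$Z{\left(b \right)} = \left(-5 + b\right)^{2}$ ($Z{\left(b \right)} = \left(b - 5\right) \left(b - 5\right) = \left(-5 + b\right) \left(-5 + b\right) = \left(-5 + b\right)^{2}$)
$Z{\left(\left(5 - 4\right) 1 \right)} \left(-2024\right) = \left(25 + \left(\left(5 - 4\right) 1\right)^{2} - 10 \left(5 - 4\right) 1\right) \left(-2024\right) = \left(25 + \left(1 \cdot 1\right)^{2} - 10 \cdot 1 \cdot 1\right) \left(-2024\right) = \left(25 + 1^{2} - 10\right) \left(-2024\right) = \left(25 + 1 - 10\right) \left(-2024\right) = 16 \left(-2024\right) = -32384$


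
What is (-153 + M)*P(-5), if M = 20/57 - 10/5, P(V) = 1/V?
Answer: 1763/57 ≈ 30.930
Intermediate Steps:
M = -94/57 (M = 20*(1/57) - 10*⅕ = 20/57 - 2 = -94/57 ≈ -1.6491)
(-153 + M)*P(-5) = (-153 - 94/57)/(-5) = -8815/57*(-⅕) = 1763/57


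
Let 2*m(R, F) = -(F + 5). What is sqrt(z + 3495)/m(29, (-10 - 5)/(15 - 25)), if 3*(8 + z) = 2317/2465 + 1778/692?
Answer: -2*sqrt(2537369173743910)/5543785 ≈ -18.173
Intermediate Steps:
z = -5825431/852890 (z = -8 + (2317/2465 + 1778/692)/3 = -8 + (2317*(1/2465) + 1778*(1/692))/3 = -8 + (2317/2465 + 889/346)/3 = -8 + (1/3)*(2993067/852890) = -8 + 997689/852890 = -5825431/852890 ≈ -6.8302)
m(R, F) = -5/2 - F/2 (m(R, F) = (-(F + 5))/2 = (-(5 + F))/2 = (-5 - F)/2 = -5/2 - F/2)
sqrt(z + 3495)/m(29, (-10 - 5)/(15 - 25)) = sqrt(-5825431/852890 + 3495)/(-5/2 - (-10 - 5)/(2*(15 - 25))) = sqrt(2975025119/852890)/(-5/2 - (-15)/(2*(-10))) = (sqrt(2537369173743910)/852890)/(-5/2 - (-15)*(-1)/(2*10)) = (sqrt(2537369173743910)/852890)/(-5/2 - 1/2*3/2) = (sqrt(2537369173743910)/852890)/(-5/2 - 3/4) = (sqrt(2537369173743910)/852890)/(-13/4) = (sqrt(2537369173743910)/852890)*(-4/13) = -2*sqrt(2537369173743910)/5543785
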